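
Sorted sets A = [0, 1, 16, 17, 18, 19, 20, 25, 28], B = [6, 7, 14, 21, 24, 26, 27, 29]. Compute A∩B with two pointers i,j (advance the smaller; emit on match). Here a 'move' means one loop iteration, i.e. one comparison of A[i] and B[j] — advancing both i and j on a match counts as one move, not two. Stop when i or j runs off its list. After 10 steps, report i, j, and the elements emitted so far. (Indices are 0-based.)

i=0 j=0: 0<6, i++
i=1 j=0: 1<6, i++
i=2 j=0: 16>6, j++
i=2 j=1: 16>7, j++
i=2 j=2: 16>14, j++
i=2 j=3: 16<21, i++
i=3 j=3: 17<21, i++
i=4 j=3: 18<21, i++
i=5 j=3: 19<21, i++
i=6 j=3: 20<21, i++

i=7, j=3, emitted=[]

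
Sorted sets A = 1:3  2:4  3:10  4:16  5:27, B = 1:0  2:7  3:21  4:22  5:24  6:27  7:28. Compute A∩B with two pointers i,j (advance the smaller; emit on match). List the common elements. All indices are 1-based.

intersection = [27]

[i=1,j=1] 3>0 → j++
[i=1,j=2] 3<7 → i++
[i=2,j=2] 4<7 → i++
[i=3,j=2] 10>7 → j++
[i=3,j=3] 10<21 → i++
[i=4,j=3] 16<21 → i++
[i=5,j=3] 27>21 → j++
[i=5,j=4] 27>22 → j++
[i=5,j=5] 27>24 → j++
[i=5,j=6] 27==27 emit → i++,j++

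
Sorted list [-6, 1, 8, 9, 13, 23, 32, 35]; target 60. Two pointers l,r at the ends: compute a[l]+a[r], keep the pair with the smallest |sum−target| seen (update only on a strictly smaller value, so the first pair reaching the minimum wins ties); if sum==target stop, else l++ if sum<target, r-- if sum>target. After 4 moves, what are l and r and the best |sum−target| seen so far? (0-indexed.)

l=4, r=7, best |Δ|=16

l=0 r=7: -6+35=29 d=31 *, l++
l=1 r=7: 1+35=36 d=24 *, l++
l=2 r=7: 8+35=43 d=17 *, l++
l=3 r=7: 9+35=44 d=16 *, l++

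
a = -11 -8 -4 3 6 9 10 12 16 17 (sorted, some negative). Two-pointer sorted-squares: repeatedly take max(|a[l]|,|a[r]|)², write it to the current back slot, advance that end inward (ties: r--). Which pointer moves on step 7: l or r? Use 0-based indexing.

l

[0,9] |-11|<=|17| out[9]=289 → r--
[0,8] |-11|<=|16| out[8]=256 → r--
[0,7] |-11|<=|12| out[7]=144 → r--
[0,6] |-11|>|10| out[6]=121 → l++
[1,6] |-8|<=|10| out[5]=100 → r--
[1,5] |-8|<=|9| out[4]=81 → r--
[1,4] |-8|>|6| out[3]=64 → l++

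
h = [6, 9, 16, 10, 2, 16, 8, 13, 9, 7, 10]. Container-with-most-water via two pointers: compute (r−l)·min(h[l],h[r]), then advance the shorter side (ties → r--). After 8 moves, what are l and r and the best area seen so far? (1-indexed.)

[1,11] min(6,10)*10=60 best=60 * → l++
[2,11] min(9,10)*9=81 best=81 * → l++
[3,11] min(16,10)*8=80 best=81 → r--
[3,10] min(16,7)*7=49 best=81 → r--
[3,9] min(16,9)*6=54 best=81 → r--
[3,8] min(16,13)*5=65 best=81 → r--
[3,7] min(16,8)*4=32 best=81 → r--
[3,6] min(16,16)*3=48 best=81 → r--

l=3, r=5, best area=81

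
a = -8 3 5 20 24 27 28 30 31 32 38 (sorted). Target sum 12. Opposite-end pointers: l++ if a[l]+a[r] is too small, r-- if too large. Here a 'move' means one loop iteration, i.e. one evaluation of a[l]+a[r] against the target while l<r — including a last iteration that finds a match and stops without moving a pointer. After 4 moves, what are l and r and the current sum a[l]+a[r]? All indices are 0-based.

l=0 r=10: -8+38=30 >12, r--
l=0 r=9: -8+32=24 >12, r--
l=0 r=8: -8+31=23 >12, r--
l=0 r=7: -8+30=22 >12, r--

l=0, r=6, sum=20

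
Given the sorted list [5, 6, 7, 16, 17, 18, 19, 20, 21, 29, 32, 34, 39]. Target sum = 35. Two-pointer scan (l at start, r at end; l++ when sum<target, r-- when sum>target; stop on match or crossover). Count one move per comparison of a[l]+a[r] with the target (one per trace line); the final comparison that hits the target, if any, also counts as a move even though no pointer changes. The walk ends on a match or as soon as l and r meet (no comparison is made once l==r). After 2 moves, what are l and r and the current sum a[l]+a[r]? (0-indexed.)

[0,12] 5+39=44 >35 → r--
[0,11] 5+34=39 >35 → r--

l=0, r=10, sum=37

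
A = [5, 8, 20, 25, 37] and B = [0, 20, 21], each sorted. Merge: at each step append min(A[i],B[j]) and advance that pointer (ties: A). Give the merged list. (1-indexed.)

i=1 j=1: A[i]=5>B[j]=0 take 0, j++
i=1 j=2: A[i]=5<=B[j]=20 take 5, i++
i=2 j=2: A[i]=8<=B[j]=20 take 8, i++
i=3 j=2: A[i]=20<=B[j]=20 take 20, i++
i=4 j=2: A[i]=25>B[j]=20 take 20, j++
i=4 j=3: A[i]=25>B[j]=21 take 21, j++
i=4 j=4: B done, take A[i]=25, i++
i=5 j=4: B done, take A[i]=37, i++

[0, 5, 8, 20, 20, 21, 25, 37]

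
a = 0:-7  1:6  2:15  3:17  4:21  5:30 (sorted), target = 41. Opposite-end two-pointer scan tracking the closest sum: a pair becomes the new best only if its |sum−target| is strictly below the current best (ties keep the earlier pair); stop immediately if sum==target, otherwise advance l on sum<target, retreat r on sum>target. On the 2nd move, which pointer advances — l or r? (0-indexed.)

l

[0,5] -7+30=23 d=18 * → l++
[1,5] 6+30=36 d=5 * → l++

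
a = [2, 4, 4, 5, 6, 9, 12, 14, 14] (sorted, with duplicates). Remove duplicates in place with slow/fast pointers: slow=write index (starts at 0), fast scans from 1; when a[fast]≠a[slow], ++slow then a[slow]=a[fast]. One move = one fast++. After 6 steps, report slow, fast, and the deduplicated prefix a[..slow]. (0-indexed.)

(s=0,f=1) a[fast]=4≠a[slow]=2 write a[1]=4 → slow++,fast++
(s=1,f=2) a[fast]=4=a[slow] dup → fast++
(s=1,f=3) a[fast]=5≠a[slow]=4 write a[2]=5 → slow++,fast++
(s=2,f=4) a[fast]=6≠a[slow]=5 write a[3]=6 → slow++,fast++
(s=3,f=5) a[fast]=9≠a[slow]=6 write a[4]=9 → slow++,fast++
(s=4,f=6) a[fast]=12≠a[slow]=9 write a[5]=12 → slow++,fast++

slow=5, fast=7, prefix=[2, 4, 5, 6, 9, 12]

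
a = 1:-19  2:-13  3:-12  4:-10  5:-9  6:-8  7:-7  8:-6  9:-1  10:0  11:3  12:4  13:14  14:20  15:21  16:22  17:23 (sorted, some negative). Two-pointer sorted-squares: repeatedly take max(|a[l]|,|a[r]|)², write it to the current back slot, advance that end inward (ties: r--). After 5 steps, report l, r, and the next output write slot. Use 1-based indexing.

l=2, r=13, next write slot=12

[1,17] |-19|<=|23| out[17]=529 → r--
[1,16] |-19|<=|22| out[16]=484 → r--
[1,15] |-19|<=|21| out[15]=441 → r--
[1,14] |-19|<=|20| out[14]=400 → r--
[1,13] |-19|>|14| out[13]=361 → l++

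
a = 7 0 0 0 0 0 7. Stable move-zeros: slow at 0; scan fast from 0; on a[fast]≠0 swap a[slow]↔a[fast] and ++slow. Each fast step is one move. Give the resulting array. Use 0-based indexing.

[7, 7, 0, 0, 0, 0, 0]

(s=0,f=0) a[fast]=7≠0 swap→a[0]=7 → slow++,fast++
(s=1,f=1) a[fast]=0 → fast++
(s=1,f=2) a[fast]=0 → fast++
(s=1,f=3) a[fast]=0 → fast++
(s=1,f=4) a[fast]=0 → fast++
(s=1,f=5) a[fast]=0 → fast++
(s=1,f=6) a[fast]=7≠0 swap→a[1]=7 → slow++,fast++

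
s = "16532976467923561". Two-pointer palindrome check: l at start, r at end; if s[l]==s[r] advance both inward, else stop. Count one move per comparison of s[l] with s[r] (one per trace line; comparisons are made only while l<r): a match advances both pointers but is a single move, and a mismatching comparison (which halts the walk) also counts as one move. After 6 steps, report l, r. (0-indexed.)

l=6, r=10

l=0 r=16: '1'=='1', l++,r--
l=1 r=15: '6'=='6', l++,r--
l=2 r=14: '5'=='5', l++,r--
l=3 r=13: '3'=='3', l++,r--
l=4 r=12: '2'=='2', l++,r--
l=5 r=11: '9'=='9', l++,r--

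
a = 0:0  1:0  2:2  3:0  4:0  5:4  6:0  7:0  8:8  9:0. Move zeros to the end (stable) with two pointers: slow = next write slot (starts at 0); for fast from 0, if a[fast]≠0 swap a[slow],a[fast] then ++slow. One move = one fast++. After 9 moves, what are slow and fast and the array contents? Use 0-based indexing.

slow=3, fast=9, a=[2, 4, 8, 0, 0, 0, 0, 0, 0, 0]

slow=0 fast=0: a[fast]=0, fast++
slow=0 fast=1: a[fast]=0, fast++
slow=0 fast=2: a[fast]=2≠0 swap→a[0]=2, slow++,fast++
slow=1 fast=3: a[fast]=0, fast++
slow=1 fast=4: a[fast]=0, fast++
slow=1 fast=5: a[fast]=4≠0 swap→a[1]=4, slow++,fast++
slow=2 fast=6: a[fast]=0, fast++
slow=2 fast=7: a[fast]=0, fast++
slow=2 fast=8: a[fast]=8≠0 swap→a[2]=8, slow++,fast++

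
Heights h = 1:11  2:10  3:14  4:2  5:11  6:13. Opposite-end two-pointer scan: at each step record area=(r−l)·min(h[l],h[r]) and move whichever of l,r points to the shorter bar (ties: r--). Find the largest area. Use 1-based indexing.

l=1 r=6: min(11,13)*5=55 best=55 *, l++
l=2 r=6: min(10,13)*4=40 best=55, l++
l=3 r=6: min(14,13)*3=39 best=55, r--
l=3 r=5: min(14,11)*2=22 best=55, r--
l=3 r=4: min(14,2)*1=2 best=55, r--

max area = 55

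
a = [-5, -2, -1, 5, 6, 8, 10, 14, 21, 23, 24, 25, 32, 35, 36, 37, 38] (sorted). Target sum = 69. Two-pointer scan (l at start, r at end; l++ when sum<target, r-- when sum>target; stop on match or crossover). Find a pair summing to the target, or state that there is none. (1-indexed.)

[1,17] -5+38=33 <69 → l++
[2,17] -2+38=36 <69 → l++
[3,17] -1+38=37 <69 → l++
[4,17] 5+38=43 <69 → l++
[5,17] 6+38=44 <69 → l++
[6,17] 8+38=46 <69 → l++
[7,17] 10+38=48 <69 → l++
[8,17] 14+38=52 <69 → l++
[9,17] 21+38=59 <69 → l++
[10,17] 23+38=61 <69 → l++
[11,17] 24+38=62 <69 → l++
[12,17] 25+38=63 <69 → l++
[13,17] 32+38=70 >69 → r--
[13,16] 32+37=69 → found

(32, 37)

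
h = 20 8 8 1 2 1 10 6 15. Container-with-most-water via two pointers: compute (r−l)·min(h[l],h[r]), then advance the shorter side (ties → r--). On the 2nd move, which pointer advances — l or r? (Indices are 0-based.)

[0,8] min(20,15)*8=120 best=120 * → r--
[0,7] min(20,6)*7=42 best=120 → r--

r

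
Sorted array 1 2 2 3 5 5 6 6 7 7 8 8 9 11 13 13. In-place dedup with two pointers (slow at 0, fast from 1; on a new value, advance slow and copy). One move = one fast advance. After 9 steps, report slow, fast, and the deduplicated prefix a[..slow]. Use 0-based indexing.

slow=5, fast=10, prefix=[1, 2, 3, 5, 6, 7]

(s=0,f=1) a[fast]=2≠a[slow]=1 write a[1]=2 → slow++,fast++
(s=1,f=2) a[fast]=2=a[slow] dup → fast++
(s=1,f=3) a[fast]=3≠a[slow]=2 write a[2]=3 → slow++,fast++
(s=2,f=4) a[fast]=5≠a[slow]=3 write a[3]=5 → slow++,fast++
(s=3,f=5) a[fast]=5=a[slow] dup → fast++
(s=3,f=6) a[fast]=6≠a[slow]=5 write a[4]=6 → slow++,fast++
(s=4,f=7) a[fast]=6=a[slow] dup → fast++
(s=4,f=8) a[fast]=7≠a[slow]=6 write a[5]=7 → slow++,fast++
(s=5,f=9) a[fast]=7=a[slow] dup → fast++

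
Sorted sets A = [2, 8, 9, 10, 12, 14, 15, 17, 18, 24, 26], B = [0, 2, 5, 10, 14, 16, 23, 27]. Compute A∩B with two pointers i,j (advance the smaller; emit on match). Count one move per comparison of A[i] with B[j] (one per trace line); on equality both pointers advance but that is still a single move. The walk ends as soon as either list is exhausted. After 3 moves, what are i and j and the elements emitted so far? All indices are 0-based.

i=0 j=0: 2>0, j++
i=0 j=1: 2==2 emit, i++,j++
i=1 j=2: 8>5, j++

i=1, j=3, emitted=[2]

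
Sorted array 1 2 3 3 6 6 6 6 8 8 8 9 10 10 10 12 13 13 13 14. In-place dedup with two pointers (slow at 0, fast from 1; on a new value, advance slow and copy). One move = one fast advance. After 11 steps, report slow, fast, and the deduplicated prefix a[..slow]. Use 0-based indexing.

slow=5, fast=12, prefix=[1, 2, 3, 6, 8, 9]

(s=0,f=1) a[fast]=2≠a[slow]=1 write a[1]=2 → slow++,fast++
(s=1,f=2) a[fast]=3≠a[slow]=2 write a[2]=3 → slow++,fast++
(s=2,f=3) a[fast]=3=a[slow] dup → fast++
(s=2,f=4) a[fast]=6≠a[slow]=3 write a[3]=6 → slow++,fast++
(s=3,f=5) a[fast]=6=a[slow] dup → fast++
(s=3,f=6) a[fast]=6=a[slow] dup → fast++
(s=3,f=7) a[fast]=6=a[slow] dup → fast++
(s=3,f=8) a[fast]=8≠a[slow]=6 write a[4]=8 → slow++,fast++
(s=4,f=9) a[fast]=8=a[slow] dup → fast++
(s=4,f=10) a[fast]=8=a[slow] dup → fast++
(s=4,f=11) a[fast]=9≠a[slow]=8 write a[5]=9 → slow++,fast++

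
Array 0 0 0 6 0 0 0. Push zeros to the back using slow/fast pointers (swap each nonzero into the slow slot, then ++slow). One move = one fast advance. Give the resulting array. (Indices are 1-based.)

[6, 0, 0, 0, 0, 0, 0]

(s=1,f=1) a[fast]=0 → fast++
(s=1,f=2) a[fast]=0 → fast++
(s=1,f=3) a[fast]=0 → fast++
(s=1,f=4) a[fast]=6≠0 swap→a[1]=6 → slow++,fast++
(s=2,f=5) a[fast]=0 → fast++
(s=2,f=6) a[fast]=0 → fast++
(s=2,f=7) a[fast]=0 → fast++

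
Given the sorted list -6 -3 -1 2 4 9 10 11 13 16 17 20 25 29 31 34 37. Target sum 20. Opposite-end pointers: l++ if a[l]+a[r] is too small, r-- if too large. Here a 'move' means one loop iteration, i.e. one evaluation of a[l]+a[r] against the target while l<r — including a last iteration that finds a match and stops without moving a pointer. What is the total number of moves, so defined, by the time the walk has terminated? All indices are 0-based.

12 moves

l=0 r=16: -6+37=31 >20, r--
l=0 r=15: -6+34=28 >20, r--
l=0 r=14: -6+31=25 >20, r--
l=0 r=13: -6+29=23 >20, r--
l=0 r=12: -6+25=19 <20, l++
l=1 r=12: -3+25=22 >20, r--
l=1 r=11: -3+20=17 <20, l++
l=2 r=11: -1+20=19 <20, l++
l=3 r=11: 2+20=22 >20, r--
l=3 r=10: 2+17=19 <20, l++
l=4 r=10: 4+17=21 >20, r--
l=4 r=9: 4+16=20, found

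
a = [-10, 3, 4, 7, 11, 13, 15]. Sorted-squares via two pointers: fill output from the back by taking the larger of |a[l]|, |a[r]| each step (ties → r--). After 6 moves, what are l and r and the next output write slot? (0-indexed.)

[0,6] |-10|<=|15| out[6]=225 → r--
[0,5] |-10|<=|13| out[5]=169 → r--
[0,4] |-10|<=|11| out[4]=121 → r--
[0,3] |-10|>|7| out[3]=100 → l++
[1,3] |3|<=|7| out[2]=49 → r--
[1,2] |3|<=|4| out[1]=16 → r--

l=1, r=1, next write slot=0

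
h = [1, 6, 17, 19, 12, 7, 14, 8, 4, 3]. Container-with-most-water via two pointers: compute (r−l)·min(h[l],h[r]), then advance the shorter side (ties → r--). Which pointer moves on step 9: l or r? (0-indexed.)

[0,9] min(1,3)*9=9 best=9 * → l++
[1,9] min(6,3)*8=24 best=24 * → r--
[1,8] min(6,4)*7=28 best=28 * → r--
[1,7] min(6,8)*6=36 best=36 * → l++
[2,7] min(17,8)*5=40 best=40 * → r--
[2,6] min(17,14)*4=56 best=56 * → r--
[2,5] min(17,7)*3=21 best=56 → r--
[2,4] min(17,12)*2=24 best=56 → r--
[2,3] min(17,19)*1=17 best=56 → l++

l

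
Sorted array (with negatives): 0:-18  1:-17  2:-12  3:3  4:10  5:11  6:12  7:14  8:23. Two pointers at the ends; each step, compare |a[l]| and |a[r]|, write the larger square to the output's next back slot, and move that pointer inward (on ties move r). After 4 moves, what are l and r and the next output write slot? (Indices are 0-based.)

l=2, r=6, next write slot=4

l=0 r=8: |-18|<=|23| out[8]=529, r--
l=0 r=7: |-18|>|14| out[7]=324, l++
l=1 r=7: |-17|>|14| out[6]=289, l++
l=2 r=7: |-12|<=|14| out[5]=196, r--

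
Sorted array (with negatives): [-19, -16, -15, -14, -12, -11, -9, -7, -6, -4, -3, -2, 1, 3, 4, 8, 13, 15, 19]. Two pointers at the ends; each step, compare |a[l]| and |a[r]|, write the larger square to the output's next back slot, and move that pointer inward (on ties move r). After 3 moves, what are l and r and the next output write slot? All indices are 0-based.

l=0 r=18: |-19|<=|19| out[18]=361, r--
l=0 r=17: |-19|>|15| out[17]=361, l++
l=1 r=17: |-16|>|15| out[16]=256, l++

l=2, r=17, next write slot=15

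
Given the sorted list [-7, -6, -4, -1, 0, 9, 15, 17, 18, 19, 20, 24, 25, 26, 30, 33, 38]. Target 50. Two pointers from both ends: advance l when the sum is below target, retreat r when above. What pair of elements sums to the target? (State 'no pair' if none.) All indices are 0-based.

(17, 33)

l=0 r=16: -7+38=31 <50, l++
l=1 r=16: -6+38=32 <50, l++
l=2 r=16: -4+38=34 <50, l++
l=3 r=16: -1+38=37 <50, l++
l=4 r=16: 0+38=38 <50, l++
l=5 r=16: 9+38=47 <50, l++
l=6 r=16: 15+38=53 >50, r--
l=6 r=15: 15+33=48 <50, l++
l=7 r=15: 17+33=50, found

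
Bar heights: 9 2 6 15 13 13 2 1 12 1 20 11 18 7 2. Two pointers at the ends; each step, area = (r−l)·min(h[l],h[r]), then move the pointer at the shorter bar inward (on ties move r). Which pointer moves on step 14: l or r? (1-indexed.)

l=1 r=15: min(9,2)*14=28 best=28 *, r--
l=1 r=14: min(9,7)*13=91 best=91 *, r--
l=1 r=13: min(9,18)*12=108 best=108 *, l++
l=2 r=13: min(2,18)*11=22 best=108, l++
l=3 r=13: min(6,18)*10=60 best=108, l++
l=4 r=13: min(15,18)*9=135 best=135 *, l++
l=5 r=13: min(13,18)*8=104 best=135, l++
l=6 r=13: min(13,18)*7=91 best=135, l++
l=7 r=13: min(2,18)*6=12 best=135, l++
l=8 r=13: min(1,18)*5=5 best=135, l++
l=9 r=13: min(12,18)*4=48 best=135, l++
l=10 r=13: min(1,18)*3=3 best=135, l++
l=11 r=13: min(20,18)*2=36 best=135, r--
l=11 r=12: min(20,11)*1=11 best=135, r--

r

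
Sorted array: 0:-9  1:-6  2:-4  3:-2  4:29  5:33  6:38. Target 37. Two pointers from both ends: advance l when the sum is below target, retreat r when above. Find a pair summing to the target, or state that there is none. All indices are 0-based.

no pair

[0,6] -9+38=29 <37 → l++
[1,6] -6+38=32 <37 → l++
[2,6] -4+38=34 <37 → l++
[3,6] -2+38=36 <37 → l++
[4,6] 29+38=67 >37 → r--
[4,5] 29+33=62 >37 → r--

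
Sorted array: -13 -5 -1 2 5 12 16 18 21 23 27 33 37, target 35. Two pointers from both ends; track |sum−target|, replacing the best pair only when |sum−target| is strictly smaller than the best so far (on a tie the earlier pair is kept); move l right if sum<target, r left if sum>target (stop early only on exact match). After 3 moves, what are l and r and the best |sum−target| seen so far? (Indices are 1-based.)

l=1 r=13: -13+37=24 d=11 *, l++
l=2 r=13: -5+37=32 d=3 *, l++
l=3 r=13: -1+37=36 d=1 *, r--

l=3, r=12, best |Δ|=1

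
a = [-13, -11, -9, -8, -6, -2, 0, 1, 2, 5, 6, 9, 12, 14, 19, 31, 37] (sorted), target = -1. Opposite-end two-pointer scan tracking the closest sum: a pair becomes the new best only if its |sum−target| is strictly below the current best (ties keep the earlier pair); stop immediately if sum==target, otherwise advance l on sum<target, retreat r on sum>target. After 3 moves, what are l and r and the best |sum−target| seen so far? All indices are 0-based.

l=0, r=13, best |Δ|=7

[0,16] -13+37=24 d=25 * → r--
[0,15] -13+31=18 d=19 * → r--
[0,14] -13+19=6 d=7 * → r--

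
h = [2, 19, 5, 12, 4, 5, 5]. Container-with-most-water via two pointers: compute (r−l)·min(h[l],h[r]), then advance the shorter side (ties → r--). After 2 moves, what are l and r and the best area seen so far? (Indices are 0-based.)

l=1, r=5, best area=25

l=0 r=6: min(2,5)*6=12 best=12 *, l++
l=1 r=6: min(19,5)*5=25 best=25 *, r--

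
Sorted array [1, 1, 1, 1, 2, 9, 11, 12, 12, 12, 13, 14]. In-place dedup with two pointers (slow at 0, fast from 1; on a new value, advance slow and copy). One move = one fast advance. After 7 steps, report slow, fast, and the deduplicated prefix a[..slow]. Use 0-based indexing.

slow=4, fast=8, prefix=[1, 2, 9, 11, 12]

slow=0 fast=1: a[fast]=1=a[slow] dup, fast++
slow=0 fast=2: a[fast]=1=a[slow] dup, fast++
slow=0 fast=3: a[fast]=1=a[slow] dup, fast++
slow=0 fast=4: a[fast]=2≠a[slow]=1 write a[1]=2, slow++,fast++
slow=1 fast=5: a[fast]=9≠a[slow]=2 write a[2]=9, slow++,fast++
slow=2 fast=6: a[fast]=11≠a[slow]=9 write a[3]=11, slow++,fast++
slow=3 fast=7: a[fast]=12≠a[slow]=11 write a[4]=12, slow++,fast++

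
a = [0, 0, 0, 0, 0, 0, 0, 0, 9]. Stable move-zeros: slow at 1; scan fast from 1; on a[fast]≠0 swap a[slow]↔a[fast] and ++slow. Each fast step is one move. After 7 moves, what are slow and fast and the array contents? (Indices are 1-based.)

slow=1, fast=8, a=[0, 0, 0, 0, 0, 0, 0, 0, 9]

slow=1 fast=1: a[fast]=0, fast++
slow=1 fast=2: a[fast]=0, fast++
slow=1 fast=3: a[fast]=0, fast++
slow=1 fast=4: a[fast]=0, fast++
slow=1 fast=5: a[fast]=0, fast++
slow=1 fast=6: a[fast]=0, fast++
slow=1 fast=7: a[fast]=0, fast++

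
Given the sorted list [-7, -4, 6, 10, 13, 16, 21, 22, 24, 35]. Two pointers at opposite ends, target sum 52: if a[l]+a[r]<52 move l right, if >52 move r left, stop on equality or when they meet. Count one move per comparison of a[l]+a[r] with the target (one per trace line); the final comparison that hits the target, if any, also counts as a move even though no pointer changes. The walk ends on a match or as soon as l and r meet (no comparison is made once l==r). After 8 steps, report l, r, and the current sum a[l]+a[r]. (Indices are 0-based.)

l=7, r=8, sum=46

l=0 r=9: -7+35=28 <52, l++
l=1 r=9: -4+35=31 <52, l++
l=2 r=9: 6+35=41 <52, l++
l=3 r=9: 10+35=45 <52, l++
l=4 r=9: 13+35=48 <52, l++
l=5 r=9: 16+35=51 <52, l++
l=6 r=9: 21+35=56 >52, r--
l=6 r=8: 21+24=45 <52, l++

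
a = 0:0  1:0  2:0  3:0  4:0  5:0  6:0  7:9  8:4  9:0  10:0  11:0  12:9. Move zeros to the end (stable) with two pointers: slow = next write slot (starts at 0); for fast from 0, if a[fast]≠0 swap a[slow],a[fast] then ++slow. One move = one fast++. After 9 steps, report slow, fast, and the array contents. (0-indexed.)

slow=2, fast=9, a=[9, 4, 0, 0, 0, 0, 0, 0, 0, 0, 0, 0, 9]

(s=0,f=0) a[fast]=0 → fast++
(s=0,f=1) a[fast]=0 → fast++
(s=0,f=2) a[fast]=0 → fast++
(s=0,f=3) a[fast]=0 → fast++
(s=0,f=4) a[fast]=0 → fast++
(s=0,f=5) a[fast]=0 → fast++
(s=0,f=6) a[fast]=0 → fast++
(s=0,f=7) a[fast]=9≠0 swap→a[0]=9 → slow++,fast++
(s=1,f=8) a[fast]=4≠0 swap→a[1]=4 → slow++,fast++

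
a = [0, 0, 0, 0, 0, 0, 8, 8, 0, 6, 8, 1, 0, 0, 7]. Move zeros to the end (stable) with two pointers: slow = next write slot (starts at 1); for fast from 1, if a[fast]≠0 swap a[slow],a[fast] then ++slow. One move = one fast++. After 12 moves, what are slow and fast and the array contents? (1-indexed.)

slow=6, fast=13, a=[8, 8, 6, 8, 1, 0, 0, 0, 0, 0, 0, 0, 0, 0, 7]

slow=1 fast=1: a[fast]=0, fast++
slow=1 fast=2: a[fast]=0, fast++
slow=1 fast=3: a[fast]=0, fast++
slow=1 fast=4: a[fast]=0, fast++
slow=1 fast=5: a[fast]=0, fast++
slow=1 fast=6: a[fast]=0, fast++
slow=1 fast=7: a[fast]=8≠0 swap→a[1]=8, slow++,fast++
slow=2 fast=8: a[fast]=8≠0 swap→a[2]=8, slow++,fast++
slow=3 fast=9: a[fast]=0, fast++
slow=3 fast=10: a[fast]=6≠0 swap→a[3]=6, slow++,fast++
slow=4 fast=11: a[fast]=8≠0 swap→a[4]=8, slow++,fast++
slow=5 fast=12: a[fast]=1≠0 swap→a[5]=1, slow++,fast++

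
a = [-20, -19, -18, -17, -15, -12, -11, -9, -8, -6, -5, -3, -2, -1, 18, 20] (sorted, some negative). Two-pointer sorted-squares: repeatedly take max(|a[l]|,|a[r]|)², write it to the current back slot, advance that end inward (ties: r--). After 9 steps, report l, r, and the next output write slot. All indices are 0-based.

[0,15] |-20|<=|20| out[15]=400 → r--
[0,14] |-20|>|18| out[14]=400 → l++
[1,14] |-19|>|18| out[13]=361 → l++
[2,14] |-18|<=|18| out[12]=324 → r--
[2,13] |-18|>|-1| out[11]=324 → l++
[3,13] |-17|>|-1| out[10]=289 → l++
[4,13] |-15|>|-1| out[9]=225 → l++
[5,13] |-12|>|-1| out[8]=144 → l++
[6,13] |-11|>|-1| out[7]=121 → l++

l=7, r=13, next write slot=6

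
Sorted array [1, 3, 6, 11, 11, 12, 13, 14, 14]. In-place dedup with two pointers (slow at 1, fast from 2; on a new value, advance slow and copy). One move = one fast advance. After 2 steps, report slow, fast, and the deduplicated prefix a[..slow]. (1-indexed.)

slow=1 fast=2: a[fast]=3≠a[slow]=1 write a[2]=3, slow++,fast++
slow=2 fast=3: a[fast]=6≠a[slow]=3 write a[3]=6, slow++,fast++

slow=3, fast=4, prefix=[1, 3, 6]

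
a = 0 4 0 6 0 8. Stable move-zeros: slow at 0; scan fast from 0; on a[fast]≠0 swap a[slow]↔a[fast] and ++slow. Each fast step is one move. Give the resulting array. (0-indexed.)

(s=0,f=0) a[fast]=0 → fast++
(s=0,f=1) a[fast]=4≠0 swap→a[0]=4 → slow++,fast++
(s=1,f=2) a[fast]=0 → fast++
(s=1,f=3) a[fast]=6≠0 swap→a[1]=6 → slow++,fast++
(s=2,f=4) a[fast]=0 → fast++
(s=2,f=5) a[fast]=8≠0 swap→a[2]=8 → slow++,fast++

[4, 6, 8, 0, 0, 0]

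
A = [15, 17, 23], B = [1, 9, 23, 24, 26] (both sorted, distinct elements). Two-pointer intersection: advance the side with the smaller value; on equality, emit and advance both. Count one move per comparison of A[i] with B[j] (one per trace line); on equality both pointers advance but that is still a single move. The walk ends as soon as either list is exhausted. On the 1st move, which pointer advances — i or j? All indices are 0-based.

[i=0,j=0] 15>1 → j++

j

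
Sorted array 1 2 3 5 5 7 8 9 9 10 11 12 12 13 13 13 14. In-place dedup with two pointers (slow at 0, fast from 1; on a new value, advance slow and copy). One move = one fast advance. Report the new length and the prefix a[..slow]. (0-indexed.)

(s=0,f=1) a[fast]=2≠a[slow]=1 write a[1]=2 → slow++,fast++
(s=1,f=2) a[fast]=3≠a[slow]=2 write a[2]=3 → slow++,fast++
(s=2,f=3) a[fast]=5≠a[slow]=3 write a[3]=5 → slow++,fast++
(s=3,f=4) a[fast]=5=a[slow] dup → fast++
(s=3,f=5) a[fast]=7≠a[slow]=5 write a[4]=7 → slow++,fast++
(s=4,f=6) a[fast]=8≠a[slow]=7 write a[5]=8 → slow++,fast++
(s=5,f=7) a[fast]=9≠a[slow]=8 write a[6]=9 → slow++,fast++
(s=6,f=8) a[fast]=9=a[slow] dup → fast++
(s=6,f=9) a[fast]=10≠a[slow]=9 write a[7]=10 → slow++,fast++
(s=7,f=10) a[fast]=11≠a[slow]=10 write a[8]=11 → slow++,fast++
(s=8,f=11) a[fast]=12≠a[slow]=11 write a[9]=12 → slow++,fast++
(s=9,f=12) a[fast]=12=a[slow] dup → fast++
(s=9,f=13) a[fast]=13≠a[slow]=12 write a[10]=13 → slow++,fast++
(s=10,f=14) a[fast]=13=a[slow] dup → fast++
(s=10,f=15) a[fast]=13=a[slow] dup → fast++
(s=10,f=16) a[fast]=14≠a[slow]=13 write a[11]=14 → slow++,fast++

length 12; prefix = [1, 2, 3, 5, 7, 8, 9, 10, 11, 12, 13, 14]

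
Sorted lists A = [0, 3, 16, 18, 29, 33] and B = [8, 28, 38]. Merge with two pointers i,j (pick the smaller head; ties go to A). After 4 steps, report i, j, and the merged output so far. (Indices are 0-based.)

[i=0,j=0] A[i]=0<=B[j]=8 take 0 → i++
[i=1,j=0] A[i]=3<=B[j]=8 take 3 → i++
[i=2,j=0] A[i]=16>B[j]=8 take 8 → j++
[i=2,j=1] A[i]=16<=B[j]=28 take 16 → i++

i=3, j=1, merged so far=[0, 3, 8, 16]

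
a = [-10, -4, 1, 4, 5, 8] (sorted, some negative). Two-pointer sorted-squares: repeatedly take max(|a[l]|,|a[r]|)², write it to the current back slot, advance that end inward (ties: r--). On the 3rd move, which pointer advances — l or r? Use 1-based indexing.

[1,6] |-10|>|8| out[6]=100 → l++
[2,6] |-4|<=|8| out[5]=64 → r--
[2,5] |-4|<=|5| out[4]=25 → r--

r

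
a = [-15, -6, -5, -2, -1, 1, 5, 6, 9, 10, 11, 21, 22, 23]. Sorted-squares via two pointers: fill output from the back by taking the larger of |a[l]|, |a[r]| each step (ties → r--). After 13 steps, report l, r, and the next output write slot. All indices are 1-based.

[1,14] |-15|<=|23| out[14]=529 → r--
[1,13] |-15|<=|22| out[13]=484 → r--
[1,12] |-15|<=|21| out[12]=441 → r--
[1,11] |-15|>|11| out[11]=225 → l++
[2,11] |-6|<=|11| out[10]=121 → r--
[2,10] |-6|<=|10| out[9]=100 → r--
[2,9] |-6|<=|9| out[8]=81 → r--
[2,8] |-6|<=|6| out[7]=36 → r--
[2,7] |-6|>|5| out[6]=36 → l++
[3,7] |-5|<=|5| out[5]=25 → r--
[3,6] |-5|>|1| out[4]=25 → l++
[4,6] |-2|>|1| out[3]=4 → l++
[5,6] |-1|<=|1| out[2]=1 → r--

l=5, r=5, next write slot=1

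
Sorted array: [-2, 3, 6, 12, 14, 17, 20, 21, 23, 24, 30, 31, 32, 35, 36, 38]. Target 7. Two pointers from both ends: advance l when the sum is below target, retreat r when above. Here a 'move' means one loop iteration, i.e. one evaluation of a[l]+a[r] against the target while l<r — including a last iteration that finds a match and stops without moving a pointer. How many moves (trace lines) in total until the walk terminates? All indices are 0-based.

[0,15] -2+38=36 >7 → r--
[0,14] -2+36=34 >7 → r--
[0,13] -2+35=33 >7 → r--
[0,12] -2+32=30 >7 → r--
[0,11] -2+31=29 >7 → r--
[0,10] -2+30=28 >7 → r--
[0,9] -2+24=22 >7 → r--
[0,8] -2+23=21 >7 → r--
[0,7] -2+21=19 >7 → r--
[0,6] -2+20=18 >7 → r--
[0,5] -2+17=15 >7 → r--
[0,4] -2+14=12 >7 → r--
[0,3] -2+12=10 >7 → r--
[0,2] -2+6=4 <7 → l++
[1,2] 3+6=9 >7 → r--

15 moves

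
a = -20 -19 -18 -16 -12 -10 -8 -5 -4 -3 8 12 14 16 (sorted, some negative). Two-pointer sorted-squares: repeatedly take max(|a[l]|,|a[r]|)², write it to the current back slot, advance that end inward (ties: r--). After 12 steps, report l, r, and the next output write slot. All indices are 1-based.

l=1 r=14: |-20|>|16| out[14]=400, l++
l=2 r=14: |-19|>|16| out[13]=361, l++
l=3 r=14: |-18|>|16| out[12]=324, l++
l=4 r=14: |-16|<=|16| out[11]=256, r--
l=4 r=13: |-16|>|14| out[10]=256, l++
l=5 r=13: |-12|<=|14| out[9]=196, r--
l=5 r=12: |-12|<=|12| out[8]=144, r--
l=5 r=11: |-12|>|8| out[7]=144, l++
l=6 r=11: |-10|>|8| out[6]=100, l++
l=7 r=11: |-8|<=|8| out[5]=64, r--
l=7 r=10: |-8|>|-3| out[4]=64, l++
l=8 r=10: |-5|>|-3| out[3]=25, l++

l=9, r=10, next write slot=2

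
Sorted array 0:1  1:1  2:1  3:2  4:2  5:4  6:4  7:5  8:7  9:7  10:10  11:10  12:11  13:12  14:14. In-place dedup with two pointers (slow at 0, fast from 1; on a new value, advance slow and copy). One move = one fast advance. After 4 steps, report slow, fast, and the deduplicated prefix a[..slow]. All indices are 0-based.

(s=0,f=1) a[fast]=1=a[slow] dup → fast++
(s=0,f=2) a[fast]=1=a[slow] dup → fast++
(s=0,f=3) a[fast]=2≠a[slow]=1 write a[1]=2 → slow++,fast++
(s=1,f=4) a[fast]=2=a[slow] dup → fast++

slow=1, fast=5, prefix=[1, 2]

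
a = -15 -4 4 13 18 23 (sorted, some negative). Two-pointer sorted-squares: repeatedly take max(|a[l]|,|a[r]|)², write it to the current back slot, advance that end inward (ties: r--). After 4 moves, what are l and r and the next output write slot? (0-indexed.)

l=0 r=5: |-15|<=|23| out[5]=529, r--
l=0 r=4: |-15|<=|18| out[4]=324, r--
l=0 r=3: |-15|>|13| out[3]=225, l++
l=1 r=3: |-4|<=|13| out[2]=169, r--

l=1, r=2, next write slot=1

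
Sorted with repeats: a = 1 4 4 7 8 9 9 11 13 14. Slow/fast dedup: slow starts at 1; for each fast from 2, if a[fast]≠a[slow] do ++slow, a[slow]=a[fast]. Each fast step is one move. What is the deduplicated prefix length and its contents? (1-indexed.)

(s=1,f=2) a[fast]=4≠a[slow]=1 write a[2]=4 → slow++,fast++
(s=2,f=3) a[fast]=4=a[slow] dup → fast++
(s=2,f=4) a[fast]=7≠a[slow]=4 write a[3]=7 → slow++,fast++
(s=3,f=5) a[fast]=8≠a[slow]=7 write a[4]=8 → slow++,fast++
(s=4,f=6) a[fast]=9≠a[slow]=8 write a[5]=9 → slow++,fast++
(s=5,f=7) a[fast]=9=a[slow] dup → fast++
(s=5,f=8) a[fast]=11≠a[slow]=9 write a[6]=11 → slow++,fast++
(s=6,f=9) a[fast]=13≠a[slow]=11 write a[7]=13 → slow++,fast++
(s=7,f=10) a[fast]=14≠a[slow]=13 write a[8]=14 → slow++,fast++

length 8; prefix = [1, 4, 7, 8, 9, 11, 13, 14]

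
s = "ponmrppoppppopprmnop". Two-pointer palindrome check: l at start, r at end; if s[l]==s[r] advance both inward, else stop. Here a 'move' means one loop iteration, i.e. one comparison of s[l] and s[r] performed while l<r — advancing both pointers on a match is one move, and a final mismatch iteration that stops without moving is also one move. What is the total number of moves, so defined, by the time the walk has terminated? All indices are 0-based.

[0,19] 'p'=='p' → l++,r--
[1,18] 'o'=='o' → l++,r--
[2,17] 'n'=='n' → l++,r--
[3,16] 'm'=='m' → l++,r--
[4,15] 'r'=='r' → l++,r--
[5,14] 'p'=='p' → l++,r--
[6,13] 'p'=='p' → l++,r--
[7,12] 'o'=='o' → l++,r--
[8,11] 'p'=='p' → l++,r--
[9,10] 'p'=='p' → l++,r--

10 moves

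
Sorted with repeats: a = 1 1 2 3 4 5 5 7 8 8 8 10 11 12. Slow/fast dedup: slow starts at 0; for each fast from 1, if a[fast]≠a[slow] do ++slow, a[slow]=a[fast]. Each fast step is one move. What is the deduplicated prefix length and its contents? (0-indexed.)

(s=0,f=1) a[fast]=1=a[slow] dup → fast++
(s=0,f=2) a[fast]=2≠a[slow]=1 write a[1]=2 → slow++,fast++
(s=1,f=3) a[fast]=3≠a[slow]=2 write a[2]=3 → slow++,fast++
(s=2,f=4) a[fast]=4≠a[slow]=3 write a[3]=4 → slow++,fast++
(s=3,f=5) a[fast]=5≠a[slow]=4 write a[4]=5 → slow++,fast++
(s=4,f=6) a[fast]=5=a[slow] dup → fast++
(s=4,f=7) a[fast]=7≠a[slow]=5 write a[5]=7 → slow++,fast++
(s=5,f=8) a[fast]=8≠a[slow]=7 write a[6]=8 → slow++,fast++
(s=6,f=9) a[fast]=8=a[slow] dup → fast++
(s=6,f=10) a[fast]=8=a[slow] dup → fast++
(s=6,f=11) a[fast]=10≠a[slow]=8 write a[7]=10 → slow++,fast++
(s=7,f=12) a[fast]=11≠a[slow]=10 write a[8]=11 → slow++,fast++
(s=8,f=13) a[fast]=12≠a[slow]=11 write a[9]=12 → slow++,fast++

length 10; prefix = [1, 2, 3, 4, 5, 7, 8, 10, 11, 12]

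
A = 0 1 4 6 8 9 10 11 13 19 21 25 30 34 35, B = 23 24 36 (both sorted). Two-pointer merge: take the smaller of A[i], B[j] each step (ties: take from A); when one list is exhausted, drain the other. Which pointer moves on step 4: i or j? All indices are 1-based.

i=1 j=1: A[i]=0<=B[j]=23 take 0, i++
i=2 j=1: A[i]=1<=B[j]=23 take 1, i++
i=3 j=1: A[i]=4<=B[j]=23 take 4, i++
i=4 j=1: A[i]=6<=B[j]=23 take 6, i++

i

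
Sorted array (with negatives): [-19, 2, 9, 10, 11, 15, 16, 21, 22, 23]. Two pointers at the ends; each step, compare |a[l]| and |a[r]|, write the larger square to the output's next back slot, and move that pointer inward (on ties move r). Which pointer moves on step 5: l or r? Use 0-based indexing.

[0,9] |-19|<=|23| out[9]=529 → r--
[0,8] |-19|<=|22| out[8]=484 → r--
[0,7] |-19|<=|21| out[7]=441 → r--
[0,6] |-19|>|16| out[6]=361 → l++
[1,6] |2|<=|16| out[5]=256 → r--

r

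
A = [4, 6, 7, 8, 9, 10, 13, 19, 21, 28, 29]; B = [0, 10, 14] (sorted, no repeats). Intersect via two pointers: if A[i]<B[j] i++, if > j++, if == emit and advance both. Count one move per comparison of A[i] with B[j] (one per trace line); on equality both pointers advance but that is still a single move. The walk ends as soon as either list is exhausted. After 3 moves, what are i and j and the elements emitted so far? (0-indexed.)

i=2, j=1, emitted=[]

[i=0,j=0] 4>0 → j++
[i=0,j=1] 4<10 → i++
[i=1,j=1] 6<10 → i++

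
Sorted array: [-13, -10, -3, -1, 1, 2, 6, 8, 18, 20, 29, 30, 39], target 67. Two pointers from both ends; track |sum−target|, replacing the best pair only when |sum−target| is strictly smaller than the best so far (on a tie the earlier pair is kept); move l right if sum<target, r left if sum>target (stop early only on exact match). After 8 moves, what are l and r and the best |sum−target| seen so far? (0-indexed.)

l=8, r=12, best |Δ|=20

l=0 r=12: -13+39=26 d=41 *, l++
l=1 r=12: -10+39=29 d=38 *, l++
l=2 r=12: -3+39=36 d=31 *, l++
l=3 r=12: -1+39=38 d=29 *, l++
l=4 r=12: 1+39=40 d=27 *, l++
l=5 r=12: 2+39=41 d=26 *, l++
l=6 r=12: 6+39=45 d=22 *, l++
l=7 r=12: 8+39=47 d=20 *, l++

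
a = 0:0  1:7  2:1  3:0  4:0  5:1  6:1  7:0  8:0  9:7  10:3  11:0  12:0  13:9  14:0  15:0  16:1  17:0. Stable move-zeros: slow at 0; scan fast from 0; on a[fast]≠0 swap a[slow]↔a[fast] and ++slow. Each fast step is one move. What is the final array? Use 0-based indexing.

[7, 1, 1, 1, 7, 3, 9, 1, 0, 0, 0, 0, 0, 0, 0, 0, 0, 0]

slow=0 fast=0: a[fast]=0, fast++
slow=0 fast=1: a[fast]=7≠0 swap→a[0]=7, slow++,fast++
slow=1 fast=2: a[fast]=1≠0 swap→a[1]=1, slow++,fast++
slow=2 fast=3: a[fast]=0, fast++
slow=2 fast=4: a[fast]=0, fast++
slow=2 fast=5: a[fast]=1≠0 swap→a[2]=1, slow++,fast++
slow=3 fast=6: a[fast]=1≠0 swap→a[3]=1, slow++,fast++
slow=4 fast=7: a[fast]=0, fast++
slow=4 fast=8: a[fast]=0, fast++
slow=4 fast=9: a[fast]=7≠0 swap→a[4]=7, slow++,fast++
slow=5 fast=10: a[fast]=3≠0 swap→a[5]=3, slow++,fast++
slow=6 fast=11: a[fast]=0, fast++
slow=6 fast=12: a[fast]=0, fast++
slow=6 fast=13: a[fast]=9≠0 swap→a[6]=9, slow++,fast++
slow=7 fast=14: a[fast]=0, fast++
slow=7 fast=15: a[fast]=0, fast++
slow=7 fast=16: a[fast]=1≠0 swap→a[7]=1, slow++,fast++
slow=8 fast=17: a[fast]=0, fast++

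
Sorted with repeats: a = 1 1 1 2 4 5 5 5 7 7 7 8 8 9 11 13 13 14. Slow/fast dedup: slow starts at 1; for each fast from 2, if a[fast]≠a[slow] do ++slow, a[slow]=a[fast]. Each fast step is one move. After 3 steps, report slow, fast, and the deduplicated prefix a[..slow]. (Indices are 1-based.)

(s=1,f=2) a[fast]=1=a[slow] dup → fast++
(s=1,f=3) a[fast]=1=a[slow] dup → fast++
(s=1,f=4) a[fast]=2≠a[slow]=1 write a[2]=2 → slow++,fast++

slow=2, fast=5, prefix=[1, 2]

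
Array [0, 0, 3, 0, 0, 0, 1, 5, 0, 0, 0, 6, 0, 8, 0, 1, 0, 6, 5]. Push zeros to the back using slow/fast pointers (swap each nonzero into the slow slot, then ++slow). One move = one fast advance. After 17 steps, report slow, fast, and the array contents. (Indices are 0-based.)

slow=6, fast=17, a=[3, 1, 5, 6, 8, 1, 0, 0, 0, 0, 0, 0, 0, 0, 0, 0, 0, 6, 5]

(s=0,f=0) a[fast]=0 → fast++
(s=0,f=1) a[fast]=0 → fast++
(s=0,f=2) a[fast]=3≠0 swap→a[0]=3 → slow++,fast++
(s=1,f=3) a[fast]=0 → fast++
(s=1,f=4) a[fast]=0 → fast++
(s=1,f=5) a[fast]=0 → fast++
(s=1,f=6) a[fast]=1≠0 swap→a[1]=1 → slow++,fast++
(s=2,f=7) a[fast]=5≠0 swap→a[2]=5 → slow++,fast++
(s=3,f=8) a[fast]=0 → fast++
(s=3,f=9) a[fast]=0 → fast++
(s=3,f=10) a[fast]=0 → fast++
(s=3,f=11) a[fast]=6≠0 swap→a[3]=6 → slow++,fast++
(s=4,f=12) a[fast]=0 → fast++
(s=4,f=13) a[fast]=8≠0 swap→a[4]=8 → slow++,fast++
(s=5,f=14) a[fast]=0 → fast++
(s=5,f=15) a[fast]=1≠0 swap→a[5]=1 → slow++,fast++
(s=6,f=16) a[fast]=0 → fast++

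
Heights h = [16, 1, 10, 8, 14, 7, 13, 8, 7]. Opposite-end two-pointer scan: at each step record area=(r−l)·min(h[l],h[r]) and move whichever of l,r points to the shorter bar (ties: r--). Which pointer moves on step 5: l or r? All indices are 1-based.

[1,9] min(16,7)*8=56 best=56 * → r--
[1,8] min(16,8)*7=56 best=56 → r--
[1,7] min(16,13)*6=78 best=78 * → r--
[1,6] min(16,7)*5=35 best=78 → r--
[1,5] min(16,14)*4=56 best=78 → r--

r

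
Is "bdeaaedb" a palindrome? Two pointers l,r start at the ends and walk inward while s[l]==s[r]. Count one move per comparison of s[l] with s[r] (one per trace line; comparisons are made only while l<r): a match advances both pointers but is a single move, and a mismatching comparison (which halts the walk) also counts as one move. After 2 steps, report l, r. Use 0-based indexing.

l=2, r=5

l=0 r=7: 'b'=='b', l++,r--
l=1 r=6: 'd'=='d', l++,r--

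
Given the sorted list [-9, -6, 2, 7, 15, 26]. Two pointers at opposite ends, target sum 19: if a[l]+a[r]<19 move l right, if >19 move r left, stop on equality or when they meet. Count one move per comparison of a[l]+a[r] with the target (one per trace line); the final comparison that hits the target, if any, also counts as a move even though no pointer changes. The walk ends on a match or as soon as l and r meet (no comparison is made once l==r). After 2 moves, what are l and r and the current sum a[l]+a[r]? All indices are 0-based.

l=1, r=4, sum=9

l=0 r=5: -9+26=17 <19, l++
l=1 r=5: -6+26=20 >19, r--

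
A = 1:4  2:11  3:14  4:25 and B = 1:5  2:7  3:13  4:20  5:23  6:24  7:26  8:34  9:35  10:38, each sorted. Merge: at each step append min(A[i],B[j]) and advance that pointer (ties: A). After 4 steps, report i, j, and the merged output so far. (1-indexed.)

[i=1,j=1] A[i]=4<=B[j]=5 take 4 → i++
[i=2,j=1] A[i]=11>B[j]=5 take 5 → j++
[i=2,j=2] A[i]=11>B[j]=7 take 7 → j++
[i=2,j=3] A[i]=11<=B[j]=13 take 11 → i++

i=3, j=3, merged so far=[4, 5, 7, 11]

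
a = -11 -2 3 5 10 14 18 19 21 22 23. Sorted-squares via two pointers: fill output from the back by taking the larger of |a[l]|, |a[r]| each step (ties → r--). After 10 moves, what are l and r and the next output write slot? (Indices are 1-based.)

l=1 r=11: |-11|<=|23| out[11]=529, r--
l=1 r=10: |-11|<=|22| out[10]=484, r--
l=1 r=9: |-11|<=|21| out[9]=441, r--
l=1 r=8: |-11|<=|19| out[8]=361, r--
l=1 r=7: |-11|<=|18| out[7]=324, r--
l=1 r=6: |-11|<=|14| out[6]=196, r--
l=1 r=5: |-11|>|10| out[5]=121, l++
l=2 r=5: |-2|<=|10| out[4]=100, r--
l=2 r=4: |-2|<=|5| out[3]=25, r--
l=2 r=3: |-2|<=|3| out[2]=9, r--

l=2, r=2, next write slot=1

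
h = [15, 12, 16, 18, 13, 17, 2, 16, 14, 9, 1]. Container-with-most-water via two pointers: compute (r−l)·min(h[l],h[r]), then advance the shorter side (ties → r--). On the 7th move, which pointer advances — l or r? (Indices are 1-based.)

[1,11] min(15,1)*10=10 best=10 * → r--
[1,10] min(15,9)*9=81 best=81 * → r--
[1,9] min(15,14)*8=112 best=112 * → r--
[1,8] min(15,16)*7=105 best=112 → l++
[2,8] min(12,16)*6=72 best=112 → l++
[3,8] min(16,16)*5=80 best=112 → r--
[3,7] min(16,2)*4=8 best=112 → r--

r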